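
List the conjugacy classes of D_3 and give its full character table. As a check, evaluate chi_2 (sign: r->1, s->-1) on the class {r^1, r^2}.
Conjugacy classes: {e} of size 1, {r^1, r^2} of size 2, {s, sr, ..., sr^2} of size 3.
Character table:
  irrep \ class              {e} (size 1)  {r^1, r^2} (size 2)  {s, sr, ..., sr^2} (size 3)
  chi_1 (triv)               1             1                    1                          
  chi_2 (sign: r->1, s->-1)  1             1                    -1                         
  chi_3 (2d, j=1)            2             -1                   0                          

Spot check: chi_2 (sign: r->1, s->-1) on {r^1, r^2} = 1.

Justification: D_3 has order 2*3 = 6 with 3 conjugacy classes, hence 3 irreducibles. Sum of squared dims 1 + 1 + 4 = 6 = |G|. Linear characters come from the abelianisation; the 2-dimensional irreps have character r^k -> 2*cos(2*pi*j*k/3), reflections -> 0.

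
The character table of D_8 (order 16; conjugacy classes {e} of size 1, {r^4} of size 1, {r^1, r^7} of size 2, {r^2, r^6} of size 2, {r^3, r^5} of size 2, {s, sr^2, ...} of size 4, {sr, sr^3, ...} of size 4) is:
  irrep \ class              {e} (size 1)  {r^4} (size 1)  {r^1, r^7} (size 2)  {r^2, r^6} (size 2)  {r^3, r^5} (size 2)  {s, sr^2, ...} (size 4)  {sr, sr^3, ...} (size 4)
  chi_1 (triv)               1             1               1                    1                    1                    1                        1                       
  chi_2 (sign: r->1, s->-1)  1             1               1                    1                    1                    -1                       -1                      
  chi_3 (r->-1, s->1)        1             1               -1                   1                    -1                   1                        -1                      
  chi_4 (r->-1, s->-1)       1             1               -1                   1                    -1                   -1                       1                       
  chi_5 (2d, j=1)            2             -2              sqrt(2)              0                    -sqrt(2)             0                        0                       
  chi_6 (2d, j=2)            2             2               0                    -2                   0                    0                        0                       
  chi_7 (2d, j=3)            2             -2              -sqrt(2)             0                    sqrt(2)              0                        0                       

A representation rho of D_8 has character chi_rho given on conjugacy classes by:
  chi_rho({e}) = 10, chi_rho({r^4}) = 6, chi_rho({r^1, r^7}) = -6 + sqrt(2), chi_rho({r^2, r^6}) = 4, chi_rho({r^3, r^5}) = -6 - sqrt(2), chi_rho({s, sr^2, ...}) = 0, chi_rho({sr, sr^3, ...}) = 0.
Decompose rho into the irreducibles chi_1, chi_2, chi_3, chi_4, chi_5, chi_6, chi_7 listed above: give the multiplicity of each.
Multiplicities: chi_1: 0, chi_2: 0, chi_3: 3, chi_4: 3, chi_5: 1, chi_6: 1, chi_7: 0.

Explanation: Use <chi_rho, chi> = (1/|G|) sum_C |C| * chi_rho(C) * conj(chi(C)) with |G| = 16 for each irreducible chi in the table:
  <chi_rho, chi_1> = (1/16)[1*(10)*conj(1) + 1*(6)*conj(1) + 2*(-6 + sqrt(2))*conj(1) + 2*(4)*conj(1) + 2*(-6 - sqrt(2))*conj(1) + 4*(0)*conj(1) + 4*(0)*conj(1)]
      = (1/16)[(10) + (6) + (-12 + 2*sqrt(2)) + (8) + (-12 - 2*sqrt(2)) + (0) + (0)] = 0/16 = 0
  <chi_rho, chi_2> = (1/16)[1*(10)*conj(1) + 1*(6)*conj(1) + 2*(-6 + sqrt(2))*conj(1) + 2*(4)*conj(1) + 2*(-6 - sqrt(2))*conj(1) + 4*(0)*conj(-1) + 4*(0)*conj(-1)]
      = (1/16)[(10) + (6) + (-12 + 2*sqrt(2)) + (8) + (-12 - 2*sqrt(2)) + (0) + (0)] = 0/16 = 0
  <chi_rho, chi_3> = (1/16)[1*(10)*conj(1) + 1*(6)*conj(1) + 2*(-6 + sqrt(2))*conj(-1) + 2*(4)*conj(1) + 2*(-6 - sqrt(2))*conj(-1) + 4*(0)*conj(1) + 4*(0)*conj(-1)]
      = (1/16)[(10) + (6) + (12 - 2*sqrt(2)) + (8) + (2*sqrt(2) + 12) + (0) + (0)] = 48/16 = 3
  <chi_rho, chi_4> = (1/16)[1*(10)*conj(1) + 1*(6)*conj(1) + 2*(-6 + sqrt(2))*conj(-1) + 2*(4)*conj(1) + 2*(-6 - sqrt(2))*conj(-1) + 4*(0)*conj(-1) + 4*(0)*conj(1)]
      = (1/16)[(10) + (6) + (12 - 2*sqrt(2)) + (8) + (2*sqrt(2) + 12) + (0) + (0)] = 48/16 = 3
  <chi_rho, chi_5> = (1/16)[1*(10)*conj(2) + 1*(6)*conj(-2) + 2*(-6 + sqrt(2))*conj(sqrt(2)) + 2*(4)*conj(0) + 2*(-6 - sqrt(2))*conj(-sqrt(2)) + 4*(0)*conj(0) + 4*(0)*conj(0)]
      = (1/16)[(20) + (-12) + (4 - 12*sqrt(2)) + (0) + (4 + 12*sqrt(2)) + (0) + (0)] = 16/16 = 1
  <chi_rho, chi_6> = (1/16)[1*(10)*conj(2) + 1*(6)*conj(2) + 2*(-6 + sqrt(2))*conj(0) + 2*(4)*conj(-2) + 2*(-6 - sqrt(2))*conj(0) + 4*(0)*conj(0) + 4*(0)*conj(0)]
      = (1/16)[(20) + (12) + (0) + (-16) + (0) + (0) + (0)] = 16/16 = 1
  <chi_rho, chi_7> = (1/16)[1*(10)*conj(2) + 1*(6)*conj(-2) + 2*(-6 + sqrt(2))*conj(-sqrt(2)) + 2*(4)*conj(0) + 2*(-6 - sqrt(2))*conj(sqrt(2)) + 4*(0)*conj(0) + 4*(0)*conj(0)]
      = (1/16)[(20) + (-12) + (-4 + 12*sqrt(2)) + (0) + (-12*sqrt(2) - 4) + (0) + (0)] = 0/16 = 0
Dimension check: dim(rho) = sum (mult * dim) = 0*1 + 0*1 + 3*1 + 3*1 + 1*2 + 1*2 + 0*2 = 10 = chi_rho(e) = 10.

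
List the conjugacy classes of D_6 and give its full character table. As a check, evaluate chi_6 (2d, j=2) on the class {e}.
Conjugacy classes: {e} of size 1, {r^3} of size 1, {r^1, r^5} of size 2, {r^2, r^4} of size 2, {s, sr^2, ...} of size 3, {sr, sr^3, ...} of size 3.
Character table:
  irrep \ class              {e} (size 1)  {r^3} (size 1)  {r^1, r^5} (size 2)  {r^2, r^4} (size 2)  {s, sr^2, ...} (size 3)  {sr, sr^3, ...} (size 3)
  chi_1 (triv)               1             1               1                    1                    1                        1                       
  chi_2 (sign: r->1, s->-1)  1             1               1                    1                    -1                       -1                      
  chi_3 (r->-1, s->1)        1             -1              -1                   1                    1                        -1                      
  chi_4 (r->-1, s->-1)       1             -1              -1                   1                    -1                       1                       
  chi_5 (2d, j=1)            2             -2              1                    -1                   0                        0                       
  chi_6 (2d, j=2)            2             2               -1                   -1                   0                        0                       

Spot check: chi_6 (2d, j=2) on {e} = 2.

Explanation: D_6 has order 2*6 = 12 with 6 conjugacy classes, hence 6 irreducibles. Sum of squared dims 1 + 1 + 1 + 1 + 4 + 4 = 12 = |G|. Linear characters come from the abelianisation; the 2-dimensional irreps have character r^k -> 2*cos(2*pi*j*k/6), reflections -> 0.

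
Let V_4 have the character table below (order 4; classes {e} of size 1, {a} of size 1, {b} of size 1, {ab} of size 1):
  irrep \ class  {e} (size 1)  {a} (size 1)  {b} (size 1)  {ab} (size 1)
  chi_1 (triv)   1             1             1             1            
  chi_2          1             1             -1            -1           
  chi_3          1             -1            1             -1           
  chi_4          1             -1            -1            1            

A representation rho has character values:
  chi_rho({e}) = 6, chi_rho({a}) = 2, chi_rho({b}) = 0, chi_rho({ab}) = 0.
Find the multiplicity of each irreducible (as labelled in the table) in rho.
Multiplicities: chi_1: 2, chi_2: 2, chi_3: 1, chi_4: 1.

Argument: Use <chi_rho, chi> = (1/|G|) sum_C |C| * chi_rho(C) * conj(chi(C)) with |G| = 4 for each irreducible chi in the table:
  <chi_rho, chi_1> = (1/4)[1*(6)*conj(1) + 1*(2)*conj(1) + 1*(0)*conj(1) + 1*(0)*conj(1)]
      = (1/4)[(6) + (2) + (0) + (0)] = 8/4 = 2
  <chi_rho, chi_2> = (1/4)[1*(6)*conj(1) + 1*(2)*conj(1) + 1*(0)*conj(-1) + 1*(0)*conj(-1)]
      = (1/4)[(6) + (2) + (0) + (0)] = 8/4 = 2
  <chi_rho, chi_3> = (1/4)[1*(6)*conj(1) + 1*(2)*conj(-1) + 1*(0)*conj(1) + 1*(0)*conj(-1)]
      = (1/4)[(6) + (-2) + (0) + (0)] = 4/4 = 1
  <chi_rho, chi_4> = (1/4)[1*(6)*conj(1) + 1*(2)*conj(-1) + 1*(0)*conj(-1) + 1*(0)*conj(1)]
      = (1/4)[(6) + (-2) + (0) + (0)] = 4/4 = 1
Dimension check: dim(rho) = sum (mult * dim) = 2*1 + 2*1 + 1*1 + 1*1 = 6 = chi_rho(e) = 6.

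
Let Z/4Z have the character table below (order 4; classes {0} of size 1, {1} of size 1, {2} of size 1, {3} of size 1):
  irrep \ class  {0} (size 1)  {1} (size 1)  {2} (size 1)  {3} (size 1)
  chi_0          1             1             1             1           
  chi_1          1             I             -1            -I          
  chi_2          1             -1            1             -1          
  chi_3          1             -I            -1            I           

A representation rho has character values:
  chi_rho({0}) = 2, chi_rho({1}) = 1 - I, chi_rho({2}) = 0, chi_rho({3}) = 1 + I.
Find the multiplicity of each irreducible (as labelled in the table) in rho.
Multiplicities: chi_0: 1, chi_1: 0, chi_2: 0, chi_3: 1.

Use <chi_rho, chi> = (1/|G|) sum_C |C| * chi_rho(C) * conj(chi(C)) with |G| = 4 for each irreducible chi in the table:
  <chi_rho, chi_0> = (1/4)[1*(2)*conj(1) + 1*(1 - I)*conj(1) + 1*(0)*conj(1) + 1*(1 + I)*conj(1)]
      = (1/4)[(2) + (1 - I) + (0) + (1 + I)] = 4/4 = 1
  <chi_rho, chi_1> = (1/4)[1*(2)*conj(1) + 1*(1 - I)*conj(I) + 1*(0)*conj(-1) + 1*(1 + I)*conj(-I)]
      = (1/4)[(2) + (-1 - I) + (0) + (-1 + I)] = 0/4 = 0
  <chi_rho, chi_2> = (1/4)[1*(2)*conj(1) + 1*(1 - I)*conj(-1) + 1*(0)*conj(1) + 1*(1 + I)*conj(-1)]
      = (1/4)[(2) + (-1 + I) + (0) + (-1 - I)] = 0/4 = 0
  <chi_rho, chi_3> = (1/4)[1*(2)*conj(1) + 1*(1 - I)*conj(-I) + 1*(0)*conj(-1) + 1*(1 + I)*conj(I)]
      = (1/4)[(2) + (1 + I) + (0) + (1 - I)] = 4/4 = 1
(Exp terms are combined using exp(i*s)*conj(exp(i*t)) = exp(i*(s-t)), and sums of them are collapsed using the identity that for every m > 1 the m distinct m-th roots of unity sum to 0, e.g. 1 + exp(2*I*pi/3) + exp(-2*I*pi/3) = 0.)
Dimension check: dim(rho) = sum (mult * dim) = 1*1 + 0*1 + 0*1 + 1*1 = 2 = chi_rho(e) = 2.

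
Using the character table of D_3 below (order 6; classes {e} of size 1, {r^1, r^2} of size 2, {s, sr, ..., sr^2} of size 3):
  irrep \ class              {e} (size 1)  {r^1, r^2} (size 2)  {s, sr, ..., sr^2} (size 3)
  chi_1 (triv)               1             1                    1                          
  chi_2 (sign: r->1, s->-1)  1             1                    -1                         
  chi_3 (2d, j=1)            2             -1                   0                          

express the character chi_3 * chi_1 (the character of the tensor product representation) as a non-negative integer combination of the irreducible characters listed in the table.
chi_3 tensor chi_1 = chi_3 (all other irreducibles have multiplicity 0).

Explanation: The character of a tensor product is the pointwise product (chi_3 * chi_1)(C) = chi_3(C) * chi_1(C):
  {e}: (2)*(1), {r^1, r^2}: (-1)*(1), {s, sr, ..., sr^2}: (0)*(1)
so (chi_3 * chi_1) takes values
  {e} -> 2, {r^1, r^2} -> -1, {s, sr, ..., sr^2} -> 0.
Now take the inner product of this character with each irreducible chi from the table, <chi_3*chi_1, chi> = (1/6) sum_C |C| (chi_3*chi_1)(C) conj(chi(C)):
  <chi_3*chi_1, chi_1> = (1/6)[1*(2)*conj(1) + 2*(-1)*conj(1) + 3*(0)*conj(1)]
      = (1/6)[(2) + (-2) + (0)] = 0/6 = 0
  <chi_3*chi_1, chi_2> = (1/6)[1*(2)*conj(1) + 2*(-1)*conj(1) + 3*(0)*conj(-1)]
      = (1/6)[(2) + (-2) + (0)] = 0/6 = 0
  <chi_3*chi_1, chi_3> = (1/6)[1*(2)*conj(2) + 2*(-1)*conj(-1) + 3*(0)*conj(0)]
      = (1/6)[(4) + (2) + (0)] = 6/6 = 1
Hence the multiplicities are chi_3: 1. Dimension check: dim(chi_3)*dim(chi_1) = 2*1 = 2 and sum (mult * dim) = 1*2 = 2.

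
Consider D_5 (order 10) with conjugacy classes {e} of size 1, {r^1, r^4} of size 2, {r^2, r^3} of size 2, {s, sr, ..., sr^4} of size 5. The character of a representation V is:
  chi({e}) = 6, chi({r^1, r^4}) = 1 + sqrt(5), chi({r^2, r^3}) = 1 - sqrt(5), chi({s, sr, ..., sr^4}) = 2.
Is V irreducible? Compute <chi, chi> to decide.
Not irreducible (reducible): <chi, chi> = 8 > 1.

Details: <chi, chi> = (1/|G|) sum_C |C| * |chi(C)|^2 = (1/10)[1*|6|^2 + 2*|1 + sqrt(5)|^2 + 2*|1 - sqrt(5)|^2 + 5*|2|^2]
  = (1/10)[(36) + (4*sqrt(5) + 12) + (12 - 4*sqrt(5)) + (20)] = 80/10 = 8.
A character is irreducible iff <chi, chi> = 1, so this representation is reducible.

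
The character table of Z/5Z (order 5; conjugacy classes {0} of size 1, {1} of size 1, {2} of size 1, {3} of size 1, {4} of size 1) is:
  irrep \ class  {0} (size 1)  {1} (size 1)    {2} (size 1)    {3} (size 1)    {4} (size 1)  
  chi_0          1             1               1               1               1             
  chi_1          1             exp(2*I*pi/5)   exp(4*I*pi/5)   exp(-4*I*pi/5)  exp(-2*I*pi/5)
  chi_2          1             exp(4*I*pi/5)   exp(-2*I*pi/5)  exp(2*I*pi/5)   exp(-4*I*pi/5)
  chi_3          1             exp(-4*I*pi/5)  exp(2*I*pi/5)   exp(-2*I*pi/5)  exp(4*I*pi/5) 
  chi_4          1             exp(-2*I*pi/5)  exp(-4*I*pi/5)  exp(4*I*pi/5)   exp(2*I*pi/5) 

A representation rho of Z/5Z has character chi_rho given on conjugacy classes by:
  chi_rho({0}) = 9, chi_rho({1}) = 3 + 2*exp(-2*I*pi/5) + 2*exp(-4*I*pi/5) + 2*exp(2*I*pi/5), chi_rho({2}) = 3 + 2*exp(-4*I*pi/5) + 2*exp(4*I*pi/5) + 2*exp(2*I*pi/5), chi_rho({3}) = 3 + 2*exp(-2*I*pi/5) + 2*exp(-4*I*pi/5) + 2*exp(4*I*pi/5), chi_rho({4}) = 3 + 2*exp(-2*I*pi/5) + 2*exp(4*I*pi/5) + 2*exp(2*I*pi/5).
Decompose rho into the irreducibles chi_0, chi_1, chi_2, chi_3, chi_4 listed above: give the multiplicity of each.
Multiplicities: chi_0: 3, chi_1: 2, chi_2: 0, chi_3: 2, chi_4: 2.

Why: Use <chi_rho, chi> = (1/|G|) sum_C |C| * chi_rho(C) * conj(chi(C)) with |G| = 5 for each irreducible chi in the table:
  <chi_rho, chi_0> = (1/5)[1*(9)*conj(1) + 1*(3 + 2*exp(-2*I*pi/5) + 2*exp(-4*I*pi/5) + 2*exp(2*I*pi/5))*conj(1) + 1*(3 + 2*exp(-4*I*pi/5) + 2*exp(4*I*pi/5) + 2*exp(2*I*pi/5))*conj(1) + 1*(3 + 2*exp(-2*I*pi/5) + 2*exp(-4*I*pi/5) + 2*exp(4*I*pi/5))*conj(1) + 1*(3 + 2*exp(-2*I*pi/5) + 2*exp(4*I*pi/5) + 2*exp(2*I*pi/5))*conj(1)]
      = (1/5)[(9) + (3 + 2*exp(-2*I*pi/5) + 2*exp(-4*I*pi/5) + 2*exp(2*I*pi/5)) + (3 + 2*exp(-4*I*pi/5) + 2*exp(4*I*pi/5) + 2*exp(2*I*pi/5)) + (3 + 2*exp(-2*I*pi/5) + 2*exp(-4*I*pi/5) + 2*exp(4*I*pi/5)) + (3 + 2*exp(-2*I*pi/5) + 2*exp(4*I*pi/5) + 2*exp(2*I*pi/5))] = 15/5 = 3
  <chi_rho, chi_1> = (1/5)[1*(9)*conj(1) + 1*(3 + 2*exp(-2*I*pi/5) + 2*exp(-4*I*pi/5) + 2*exp(2*I*pi/5))*conj(exp(2*I*pi/5)) + 1*(3 + 2*exp(-4*I*pi/5) + 2*exp(4*I*pi/5) + 2*exp(2*I*pi/5))*conj(exp(4*I*pi/5)) + 1*(3 + 2*exp(-2*I*pi/5) + 2*exp(-4*I*pi/5) + 2*exp(4*I*pi/5))*conj(exp(-4*I*pi/5)) + 1*(3 + 2*exp(-2*I*pi/5) + 2*exp(4*I*pi/5) + 2*exp(2*I*pi/5))*conj(exp(-2*I*pi/5))]
      = (1/5)[(9) + (2 + 3*exp(-2*I*pi/5) + 2*exp(-4*I*pi/5) + 2*exp(4*I*pi/5)) + (2 + 2*exp(-2*I*pi/5) + 3*exp(-4*I*pi/5) + 2*exp(2*I*pi/5)) + (2 + 2*exp(-2*I*pi/5) + 3*exp(4*I*pi/5) + 2*exp(2*I*pi/5)) + (2 + 2*exp(-4*I*pi/5) + 2*exp(4*I*pi/5) + 3*exp(2*I*pi/5))] = 10/5 = 2
  <chi_rho, chi_2> = (1/5)[1*(9)*conj(1) + 1*(3 + 2*exp(-2*I*pi/5) + 2*exp(-4*I*pi/5) + 2*exp(2*I*pi/5))*conj(exp(4*I*pi/5)) + 1*(3 + 2*exp(-4*I*pi/5) + 2*exp(4*I*pi/5) + 2*exp(2*I*pi/5))*conj(exp(-2*I*pi/5)) + 1*(3 + 2*exp(-2*I*pi/5) + 2*exp(-4*I*pi/5) + 2*exp(4*I*pi/5))*conj(exp(2*I*pi/5)) + 1*(3 + 2*exp(-2*I*pi/5) + 2*exp(4*I*pi/5) + 2*exp(2*I*pi/5))*conj(exp(-4*I*pi/5))]
      = (1/5)[(9) + (2*exp(-2*I*pi/5) + 3*exp(-4*I*pi/5) + 2*exp(4*I*pi/5) + 2*exp(2*I*pi/5)) + (2*exp(-2*I*pi/5) + 2*exp(-4*I*pi/5) + 2*exp(4*I*pi/5) + 3*exp(2*I*pi/5)) + (3*exp(-2*I*pi/5) + 2*exp(-4*I*pi/5) + 2*exp(4*I*pi/5) + 2*exp(2*I*pi/5)) + (2*exp(-2*I*pi/5) + 2*exp(-4*I*pi/5) + 3*exp(4*I*pi/5) + 2*exp(2*I*pi/5))] = 0/5 = 0
  <chi_rho, chi_3> = (1/5)[1*(9)*conj(1) + 1*(3 + 2*exp(-2*I*pi/5) + 2*exp(-4*I*pi/5) + 2*exp(2*I*pi/5))*conj(exp(-4*I*pi/5)) + 1*(3 + 2*exp(-4*I*pi/5) + 2*exp(4*I*pi/5) + 2*exp(2*I*pi/5))*conj(exp(2*I*pi/5)) + 1*(3 + 2*exp(-2*I*pi/5) + 2*exp(-4*I*pi/5) + 2*exp(4*I*pi/5))*conj(exp(-2*I*pi/5)) + 1*(3 + 2*exp(-2*I*pi/5) + 2*exp(4*I*pi/5) + 2*exp(2*I*pi/5))*conj(exp(4*I*pi/5))]
      = (1/5)[(9) + (2 + 2*exp(-4*I*pi/5) + 3*exp(4*I*pi/5) + 2*exp(2*I*pi/5)) + (2 + 3*exp(-2*I*pi/5) + 2*exp(4*I*pi/5) + 2*exp(2*I*pi/5)) + (2 + 2*exp(-2*I*pi/5) + 2*exp(-4*I*pi/5) + 3*exp(2*I*pi/5)) + (2 + 2*exp(-2*I*pi/5) + 3*exp(-4*I*pi/5) + 2*exp(4*I*pi/5))] = 10/5 = 2
  <chi_rho, chi_4> = (1/5)[1*(9)*conj(1) + 1*(3 + 2*exp(-2*I*pi/5) + 2*exp(-4*I*pi/5) + 2*exp(2*I*pi/5))*conj(exp(-2*I*pi/5)) + 1*(3 + 2*exp(-4*I*pi/5) + 2*exp(4*I*pi/5) + 2*exp(2*I*pi/5))*conj(exp(-4*I*pi/5)) + 1*(3 + 2*exp(-2*I*pi/5) + 2*exp(-4*I*pi/5) + 2*exp(4*I*pi/5))*conj(exp(4*I*pi/5)) + 1*(3 + 2*exp(-2*I*pi/5) + 2*exp(4*I*pi/5) + 2*exp(2*I*pi/5))*conj(exp(2*I*pi/5))]
      = (1/5)[(9) + (2 + 2*exp(-2*I*pi/5) + 2*exp(4*I*pi/5) + 3*exp(2*I*pi/5)) + (2 + 2*exp(-2*I*pi/5) + 2*exp(-4*I*pi/5) + 3*exp(4*I*pi/5)) + (2 + 3*exp(-4*I*pi/5) + 2*exp(4*I*pi/5) + 2*exp(2*I*pi/5)) + (2 + 3*exp(-2*I*pi/5) + 2*exp(-4*I*pi/5) + 2*exp(2*I*pi/5))] = 10/5 = 2
(Exp terms are combined using exp(i*s)*conj(exp(i*t)) = exp(i*(s-t)), and sums of them are collapsed using the identity that for every m > 1 the m distinct m-th roots of unity sum to 0, e.g. 1 + exp(2*I*pi/3) + exp(-2*I*pi/3) = 0.)
Dimension check: dim(rho) = sum (mult * dim) = 3*1 + 2*1 + 0*1 + 2*1 + 2*1 = 9 = chi_rho(e) = 9.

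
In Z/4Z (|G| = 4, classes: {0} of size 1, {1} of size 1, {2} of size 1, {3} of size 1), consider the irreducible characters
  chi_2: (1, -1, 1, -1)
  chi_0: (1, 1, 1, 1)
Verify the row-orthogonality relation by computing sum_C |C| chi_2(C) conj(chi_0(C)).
Sum = 0; so <chi_2, chi_0> = 0 (distinct irreducibles are orthogonal).

Details: Compute term by term over conjugacy classes (|C| * chi_2(C) * conj(chi_0(C))):
  1*(1)*conj(1) + 1*(-1)*conj(1) + 1*(1)*conj(1) + 1*(-1)*conj(1)
  = (1) + (-1) + (1) + (-1)
  = 0.
(Exp terms are combined using exp(i*s)*conj(exp(i*t)) = exp(i*(s-t)), and sums of them are collapsed using the identity that for every m > 1 the m distinct m-th roots of unity sum to 0, e.g. 1 + exp(2*I*pi/3) + exp(-2*I*pi/3) = 0.)
Dividing by |G| = 4 gives 0/4 = 0, matching the row-orthogonality relation <chi_2, chi_0> = [chi_2 = chi_0].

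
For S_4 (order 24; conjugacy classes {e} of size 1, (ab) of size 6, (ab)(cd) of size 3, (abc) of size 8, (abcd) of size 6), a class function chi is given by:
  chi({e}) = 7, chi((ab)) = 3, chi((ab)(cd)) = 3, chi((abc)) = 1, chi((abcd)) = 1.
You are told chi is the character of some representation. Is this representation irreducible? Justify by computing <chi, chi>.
Not irreducible (reducible): <chi, chi> = 6 > 1.

Derivation: <chi, chi> = (1/|G|) sum_C |C| * |chi(C)|^2 = (1/24)[1*|7|^2 + 6*|3|^2 + 3*|3|^2 + 8*|1|^2 + 6*|1|^2]
  = (1/24)[(49) + (54) + (27) + (8) + (6)] = 144/24 = 6.
A character is irreducible iff <chi, chi> = 1, so this representation is reducible.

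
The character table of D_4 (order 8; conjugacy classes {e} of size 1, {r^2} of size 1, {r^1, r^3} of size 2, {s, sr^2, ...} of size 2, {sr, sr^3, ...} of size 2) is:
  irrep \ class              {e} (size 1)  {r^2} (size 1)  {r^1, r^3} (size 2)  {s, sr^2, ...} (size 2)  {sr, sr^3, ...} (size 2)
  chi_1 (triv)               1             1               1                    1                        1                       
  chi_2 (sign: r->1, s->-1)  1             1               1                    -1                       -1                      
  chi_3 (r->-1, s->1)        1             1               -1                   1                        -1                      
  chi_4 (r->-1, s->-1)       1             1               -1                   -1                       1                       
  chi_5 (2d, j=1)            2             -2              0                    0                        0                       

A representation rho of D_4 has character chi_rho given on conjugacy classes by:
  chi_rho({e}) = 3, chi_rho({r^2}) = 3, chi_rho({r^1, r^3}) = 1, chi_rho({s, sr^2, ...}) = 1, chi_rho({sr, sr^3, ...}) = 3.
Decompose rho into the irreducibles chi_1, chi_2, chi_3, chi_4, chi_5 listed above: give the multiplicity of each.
Multiplicities: chi_1: 2, chi_2: 0, chi_3: 0, chi_4: 1, chi_5: 0.

Why: Use <chi_rho, chi> = (1/|G|) sum_C |C| * chi_rho(C) * conj(chi(C)) with |G| = 8 for each irreducible chi in the table:
  <chi_rho, chi_1> = (1/8)[1*(3)*conj(1) + 1*(3)*conj(1) + 2*(1)*conj(1) + 2*(1)*conj(1) + 2*(3)*conj(1)]
      = (1/8)[(3) + (3) + (2) + (2) + (6)] = 16/8 = 2
  <chi_rho, chi_2> = (1/8)[1*(3)*conj(1) + 1*(3)*conj(1) + 2*(1)*conj(1) + 2*(1)*conj(-1) + 2*(3)*conj(-1)]
      = (1/8)[(3) + (3) + (2) + (-2) + (-6)] = 0/8 = 0
  <chi_rho, chi_3> = (1/8)[1*(3)*conj(1) + 1*(3)*conj(1) + 2*(1)*conj(-1) + 2*(1)*conj(1) + 2*(3)*conj(-1)]
      = (1/8)[(3) + (3) + (-2) + (2) + (-6)] = 0/8 = 0
  <chi_rho, chi_4> = (1/8)[1*(3)*conj(1) + 1*(3)*conj(1) + 2*(1)*conj(-1) + 2*(1)*conj(-1) + 2*(3)*conj(1)]
      = (1/8)[(3) + (3) + (-2) + (-2) + (6)] = 8/8 = 1
  <chi_rho, chi_5> = (1/8)[1*(3)*conj(2) + 1*(3)*conj(-2) + 2*(1)*conj(0) + 2*(1)*conj(0) + 2*(3)*conj(0)]
      = (1/8)[(6) + (-6) + (0) + (0) + (0)] = 0/8 = 0
Dimension check: dim(rho) = sum (mult * dim) = 2*1 + 0*1 + 0*1 + 1*1 + 0*2 = 3 = chi_rho(e) = 3.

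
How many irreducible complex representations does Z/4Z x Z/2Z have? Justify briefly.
8

Justification: The number of irreducible complex representations of a finite group equals its number of conjugacy classes. Z/4Z x Z/2Z is abelian of order 8, so every element is its own conjugacy class: 8 classes, so Z/4Z x Z/2Z (order 8) has exactly 8 irreducible complex representations.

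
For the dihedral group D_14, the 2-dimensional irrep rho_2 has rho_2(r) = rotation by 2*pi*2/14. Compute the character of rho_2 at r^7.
chi_{rho_2}(r^7) = 2*cos(2*pi*2*7/14) = 2

Proof sketch: rho_2(r^7) is rotation by angle 2*pi*2*7/14, whose trace is 2*cos(2*pi*2*7/14) = 2.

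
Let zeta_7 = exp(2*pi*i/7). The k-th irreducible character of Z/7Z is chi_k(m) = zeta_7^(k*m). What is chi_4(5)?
chi_4(5) = zeta_7^20 = exp(-2*I*pi/7)

Why: chi_4(5) = zeta_7^(4*5) = zeta_7^20. Since zeta_7^7 = 1, this equals zeta_7^6 = exp(2*pi*i*6/7) = exp(-2*I*pi/7).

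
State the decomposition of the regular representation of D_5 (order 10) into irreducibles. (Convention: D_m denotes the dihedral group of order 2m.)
Each irreducible V_i of dimension d_i appears with multiplicity d_i, i.e. rho_reg = (direct sum over all irreducibles V_i) d_i V_i. The irreducible dimensions for D_5 are 1, 1, 2, 2: 2 irreducibles of dimension 1, each with multiplicity 1; 2 irreducibles of dimension 2, each with multiplicity 2. Total dimension 2*1*1 + 2*2*2 = 10 = |G|.

Explanation: General theorem: in the regular representation of a finite group G, each irreducible appears with multiplicity equal to its dimension. Check: dim(rho_reg) = sum d_i^2 = 1 + 1 + 4 + 4 = 10 = |G|.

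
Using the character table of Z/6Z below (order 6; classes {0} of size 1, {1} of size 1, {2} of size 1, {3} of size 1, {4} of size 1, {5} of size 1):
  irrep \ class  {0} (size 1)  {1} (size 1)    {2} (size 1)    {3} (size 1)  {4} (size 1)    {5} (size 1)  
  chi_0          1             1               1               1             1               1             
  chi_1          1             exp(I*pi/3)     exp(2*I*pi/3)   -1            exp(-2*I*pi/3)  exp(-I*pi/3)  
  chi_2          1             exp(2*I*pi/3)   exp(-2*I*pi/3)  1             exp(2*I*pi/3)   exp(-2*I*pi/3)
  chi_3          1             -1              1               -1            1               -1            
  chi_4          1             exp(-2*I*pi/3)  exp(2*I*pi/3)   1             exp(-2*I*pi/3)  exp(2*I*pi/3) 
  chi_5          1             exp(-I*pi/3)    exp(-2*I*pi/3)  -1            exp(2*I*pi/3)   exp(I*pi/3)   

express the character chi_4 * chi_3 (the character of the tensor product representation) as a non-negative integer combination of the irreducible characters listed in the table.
chi_4 tensor chi_3 = chi_1 (all other irreducibles have multiplicity 0).

Details: The character of a tensor product is the pointwise product (chi_4 * chi_3)(C) = chi_4(C) * chi_3(C):
  {0}: (1)*(1), {1}: (exp(-2*I*pi/3))*(-1), {2}: (exp(2*I*pi/3))*(1), {3}: (1)*(-1), {4}: (exp(-2*I*pi/3))*(1), {5}: (exp(2*I*pi/3))*(-1)
so (chi_4 * chi_3) takes values
  {0} -> 1, {1} -> -exp(-2*I*pi/3), {2} -> exp(2*I*pi/3), {3} -> -1, {4} -> exp(-2*I*pi/3), {5} -> -exp(2*I*pi/3).
Now take the inner product of this character with each irreducible chi from the table, <chi_4*chi_3, chi> = (1/6) sum_C |C| (chi_4*chi_3)(C) conj(chi(C)):
  <chi_4*chi_3, chi_0> = (1/6)[1*(1)*conj(1) + 1*(-exp(-2*I*pi/3))*conj(1) + 1*(exp(2*I*pi/3))*conj(1) + 1*(-1)*conj(1) + 1*(exp(-2*I*pi/3))*conj(1) + 1*(-exp(2*I*pi/3))*conj(1)]
      = (1/6)[(1) + (-exp(-2*I*pi/3)) + (exp(2*I*pi/3)) + (-1) + (exp(-2*I*pi/3)) + (-exp(2*I*pi/3))] = 0/6 = 0
  <chi_4*chi_3, chi_1> = (1/6)[1*(1)*conj(1) + 1*(-exp(-2*I*pi/3))*conj(exp(I*pi/3)) + 1*(exp(2*I*pi/3))*conj(exp(2*I*pi/3)) + 1*(-1)*conj(-1) + 1*(exp(-2*I*pi/3))*conj(exp(-2*I*pi/3)) + 1*(-exp(2*I*pi/3))*conj(exp(-I*pi/3))]
      = (1/6)[(1) + (1) + (1) + (1) + (1) + (1)] = 6/6 = 1
  <chi_4*chi_3, chi_2> = (1/6)[1*(1)*conj(1) + 1*(-exp(-2*I*pi/3))*conj(exp(2*I*pi/3)) + 1*(exp(2*I*pi/3))*conj(exp(-2*I*pi/3)) + 1*(-1)*conj(1) + 1*(exp(-2*I*pi/3))*conj(exp(2*I*pi/3)) + 1*(-exp(2*I*pi/3))*conj(exp(-2*I*pi/3))]
      = (1/6)[(1) + (-exp(2*I*pi/3)) + (exp(-2*I*pi/3)) + (-1) + (exp(2*I*pi/3)) + (-exp(-2*I*pi/3))] = 0/6 = 0
  <chi_4*chi_3, chi_3> = (1/6)[1*(1)*conj(1) + 1*(-exp(-2*I*pi/3))*conj(-1) + 1*(exp(2*I*pi/3))*conj(1) + 1*(-1)*conj(-1) + 1*(exp(-2*I*pi/3))*conj(1) + 1*(-exp(2*I*pi/3))*conj(-1)]
      = (1/6)[(1) + (exp(-2*I*pi/3)) + (exp(2*I*pi/3)) + (1) + (exp(-2*I*pi/3)) + (exp(2*I*pi/3))] = 0/6 = 0
  <chi_4*chi_3, chi_4> = (1/6)[1*(1)*conj(1) + 1*(-exp(-2*I*pi/3))*conj(exp(-2*I*pi/3)) + 1*(exp(2*I*pi/3))*conj(exp(2*I*pi/3)) + 1*(-1)*conj(1) + 1*(exp(-2*I*pi/3))*conj(exp(-2*I*pi/3)) + 1*(-exp(2*I*pi/3))*conj(exp(2*I*pi/3))]
      = (1/6)[(1) + (-1) + (1) + (-1) + (1) + (-1)] = 0/6 = 0
  <chi_4*chi_3, chi_5> = (1/6)[1*(1)*conj(1) + 1*(-exp(-2*I*pi/3))*conj(exp(-I*pi/3)) + 1*(exp(2*I*pi/3))*conj(exp(-2*I*pi/3)) + 1*(-1)*conj(-1) + 1*(exp(-2*I*pi/3))*conj(exp(2*I*pi/3)) + 1*(-exp(2*I*pi/3))*conj(exp(I*pi/3))]
      = (1/6)[(1) + (-exp(-I*pi/3)) + (exp(-2*I*pi/3)) + (1) + (exp(2*I*pi/3)) + (-exp(I*pi/3))] = 0/6 = 0
(Exp terms are combined using exp(i*s)*conj(exp(i*t)) = exp(i*(s-t)), and sums of them are collapsed using the identity that for every m > 1 the m distinct m-th roots of unity sum to 0, e.g. 1 + exp(2*I*pi/3) + exp(-2*I*pi/3) = 0.)
Hence the multiplicities are chi_1: 1. Dimension check: dim(chi_4)*dim(chi_3) = 1*1 = 1 and sum (mult * dim) = 1*1 = 1.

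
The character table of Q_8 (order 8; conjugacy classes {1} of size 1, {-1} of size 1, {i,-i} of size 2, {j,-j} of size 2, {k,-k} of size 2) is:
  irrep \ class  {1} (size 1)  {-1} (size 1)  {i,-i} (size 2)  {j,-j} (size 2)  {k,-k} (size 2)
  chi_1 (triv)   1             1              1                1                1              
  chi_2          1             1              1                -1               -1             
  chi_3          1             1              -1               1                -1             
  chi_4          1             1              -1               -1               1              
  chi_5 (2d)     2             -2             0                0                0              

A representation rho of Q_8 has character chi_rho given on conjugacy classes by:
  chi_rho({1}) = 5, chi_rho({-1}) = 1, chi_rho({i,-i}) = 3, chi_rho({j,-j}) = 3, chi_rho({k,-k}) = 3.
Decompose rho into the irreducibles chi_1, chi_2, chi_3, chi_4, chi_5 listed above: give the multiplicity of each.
Multiplicities: chi_1: 3, chi_2: 0, chi_3: 0, chi_4: 0, chi_5: 1.

Use <chi_rho, chi> = (1/|G|) sum_C |C| * chi_rho(C) * conj(chi(C)) with |G| = 8 for each irreducible chi in the table:
  <chi_rho, chi_1> = (1/8)[1*(5)*conj(1) + 1*(1)*conj(1) + 2*(3)*conj(1) + 2*(3)*conj(1) + 2*(3)*conj(1)]
      = (1/8)[(5) + (1) + (6) + (6) + (6)] = 24/8 = 3
  <chi_rho, chi_2> = (1/8)[1*(5)*conj(1) + 1*(1)*conj(1) + 2*(3)*conj(1) + 2*(3)*conj(-1) + 2*(3)*conj(-1)]
      = (1/8)[(5) + (1) + (6) + (-6) + (-6)] = 0/8 = 0
  <chi_rho, chi_3> = (1/8)[1*(5)*conj(1) + 1*(1)*conj(1) + 2*(3)*conj(-1) + 2*(3)*conj(1) + 2*(3)*conj(-1)]
      = (1/8)[(5) + (1) + (-6) + (6) + (-6)] = 0/8 = 0
  <chi_rho, chi_4> = (1/8)[1*(5)*conj(1) + 1*(1)*conj(1) + 2*(3)*conj(-1) + 2*(3)*conj(-1) + 2*(3)*conj(1)]
      = (1/8)[(5) + (1) + (-6) + (-6) + (6)] = 0/8 = 0
  <chi_rho, chi_5> = (1/8)[1*(5)*conj(2) + 1*(1)*conj(-2) + 2*(3)*conj(0) + 2*(3)*conj(0) + 2*(3)*conj(0)]
      = (1/8)[(10) + (-2) + (0) + (0) + (0)] = 8/8 = 1
Dimension check: dim(rho) = sum (mult * dim) = 3*1 + 0*1 + 0*1 + 0*1 + 1*2 = 5 = chi_rho(e) = 5.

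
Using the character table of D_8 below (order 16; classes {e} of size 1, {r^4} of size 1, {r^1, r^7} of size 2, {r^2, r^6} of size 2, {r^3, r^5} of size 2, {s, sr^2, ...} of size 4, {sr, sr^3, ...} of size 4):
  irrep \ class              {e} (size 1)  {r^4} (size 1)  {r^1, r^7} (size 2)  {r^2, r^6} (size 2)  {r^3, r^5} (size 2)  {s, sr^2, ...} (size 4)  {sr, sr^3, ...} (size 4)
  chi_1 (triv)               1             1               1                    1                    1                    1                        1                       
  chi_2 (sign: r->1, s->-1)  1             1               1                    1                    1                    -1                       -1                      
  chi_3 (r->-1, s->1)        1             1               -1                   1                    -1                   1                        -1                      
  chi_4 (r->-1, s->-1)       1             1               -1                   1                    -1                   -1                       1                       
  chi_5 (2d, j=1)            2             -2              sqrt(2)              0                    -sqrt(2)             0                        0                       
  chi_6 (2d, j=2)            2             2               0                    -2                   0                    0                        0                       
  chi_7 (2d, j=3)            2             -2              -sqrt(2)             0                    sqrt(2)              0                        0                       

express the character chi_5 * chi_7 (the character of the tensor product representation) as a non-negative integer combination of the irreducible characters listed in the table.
chi_5 tensor chi_7 = chi_3 + chi_4 + chi_6 (all other irreducibles have multiplicity 0).

Proof sketch: The character of a tensor product is the pointwise product (chi_5 * chi_7)(C) = chi_5(C) * chi_7(C):
  {e}: (2)*(2), {r^4}: (-2)*(-2), {r^1, r^7}: (sqrt(2))*(-sqrt(2)), {r^2, r^6}: (0)*(0), {r^3, r^5}: (-sqrt(2))*(sqrt(2)), {s, sr^2, ...}: (0)*(0), {sr, sr^3, ...}: (0)*(0)
so (chi_5 * chi_7) takes values
  {e} -> 4, {r^4} -> 4, {r^1, r^7} -> -2, {r^2, r^6} -> 0, {r^3, r^5} -> -2, {s, sr^2, ...} -> 0, {sr, sr^3, ...} -> 0.
Now take the inner product of this character with each irreducible chi from the table, <chi_5*chi_7, chi> = (1/16) sum_C |C| (chi_5*chi_7)(C) conj(chi(C)):
  <chi_5*chi_7, chi_1> = (1/16)[1*(4)*conj(1) + 1*(4)*conj(1) + 2*(-2)*conj(1) + 2*(0)*conj(1) + 2*(-2)*conj(1) + 4*(0)*conj(1) + 4*(0)*conj(1)]
      = (1/16)[(4) + (4) + (-4) + (0) + (-4) + (0) + (0)] = 0/16 = 0
  <chi_5*chi_7, chi_2> = (1/16)[1*(4)*conj(1) + 1*(4)*conj(1) + 2*(-2)*conj(1) + 2*(0)*conj(1) + 2*(-2)*conj(1) + 4*(0)*conj(-1) + 4*(0)*conj(-1)]
      = (1/16)[(4) + (4) + (-4) + (0) + (-4) + (0) + (0)] = 0/16 = 0
  <chi_5*chi_7, chi_3> = (1/16)[1*(4)*conj(1) + 1*(4)*conj(1) + 2*(-2)*conj(-1) + 2*(0)*conj(1) + 2*(-2)*conj(-1) + 4*(0)*conj(1) + 4*(0)*conj(-1)]
      = (1/16)[(4) + (4) + (4) + (0) + (4) + (0) + (0)] = 16/16 = 1
  <chi_5*chi_7, chi_4> = (1/16)[1*(4)*conj(1) + 1*(4)*conj(1) + 2*(-2)*conj(-1) + 2*(0)*conj(1) + 2*(-2)*conj(-1) + 4*(0)*conj(-1) + 4*(0)*conj(1)]
      = (1/16)[(4) + (4) + (4) + (0) + (4) + (0) + (0)] = 16/16 = 1
  <chi_5*chi_7, chi_5> = (1/16)[1*(4)*conj(2) + 1*(4)*conj(-2) + 2*(-2)*conj(sqrt(2)) + 2*(0)*conj(0) + 2*(-2)*conj(-sqrt(2)) + 4*(0)*conj(0) + 4*(0)*conj(0)]
      = (1/16)[(8) + (-8) + (-4*sqrt(2)) + (0) + (4*sqrt(2)) + (0) + (0)] = 0/16 = 0
  <chi_5*chi_7, chi_6> = (1/16)[1*(4)*conj(2) + 1*(4)*conj(2) + 2*(-2)*conj(0) + 2*(0)*conj(-2) + 2*(-2)*conj(0) + 4*(0)*conj(0) + 4*(0)*conj(0)]
      = (1/16)[(8) + (8) + (0) + (0) + (0) + (0) + (0)] = 16/16 = 1
  <chi_5*chi_7, chi_7> = (1/16)[1*(4)*conj(2) + 1*(4)*conj(-2) + 2*(-2)*conj(-sqrt(2)) + 2*(0)*conj(0) + 2*(-2)*conj(sqrt(2)) + 4*(0)*conj(0) + 4*(0)*conj(0)]
      = (1/16)[(8) + (-8) + (4*sqrt(2)) + (0) + (-4*sqrt(2)) + (0) + (0)] = 0/16 = 0
Hence the multiplicities are chi_3: 1, chi_4: 1, chi_6: 1. Dimension check: dim(chi_5)*dim(chi_7) = 2*2 = 4 and sum (mult * dim) = 1*1 + 1*1 + 1*2 = 4.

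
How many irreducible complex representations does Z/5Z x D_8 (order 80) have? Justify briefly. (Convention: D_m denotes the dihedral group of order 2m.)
35

Solution. The number of irreducible complex representations of a finite group equals its number of conjugacy classes. For a direct product, #classes(G x H) = #classes(G) * #classes(H). Z/5Z has 5 classes (abelian), D_8 has 7 classes, so 5 * 7 = 35, so Z/5Z x D_8 (order 80) has exactly 35 irreducible complex representations.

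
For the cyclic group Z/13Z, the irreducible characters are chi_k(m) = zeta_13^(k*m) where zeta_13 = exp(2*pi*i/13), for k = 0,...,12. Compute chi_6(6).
chi_6(6) = zeta_13^36 = exp(-6*I*pi/13)

Reasoning: chi_6(6) = zeta_13^(6*6) = zeta_13^36. Since zeta_13^13 = 1, this equals zeta_13^10 = exp(2*pi*i*10/13) = exp(-6*I*pi/13).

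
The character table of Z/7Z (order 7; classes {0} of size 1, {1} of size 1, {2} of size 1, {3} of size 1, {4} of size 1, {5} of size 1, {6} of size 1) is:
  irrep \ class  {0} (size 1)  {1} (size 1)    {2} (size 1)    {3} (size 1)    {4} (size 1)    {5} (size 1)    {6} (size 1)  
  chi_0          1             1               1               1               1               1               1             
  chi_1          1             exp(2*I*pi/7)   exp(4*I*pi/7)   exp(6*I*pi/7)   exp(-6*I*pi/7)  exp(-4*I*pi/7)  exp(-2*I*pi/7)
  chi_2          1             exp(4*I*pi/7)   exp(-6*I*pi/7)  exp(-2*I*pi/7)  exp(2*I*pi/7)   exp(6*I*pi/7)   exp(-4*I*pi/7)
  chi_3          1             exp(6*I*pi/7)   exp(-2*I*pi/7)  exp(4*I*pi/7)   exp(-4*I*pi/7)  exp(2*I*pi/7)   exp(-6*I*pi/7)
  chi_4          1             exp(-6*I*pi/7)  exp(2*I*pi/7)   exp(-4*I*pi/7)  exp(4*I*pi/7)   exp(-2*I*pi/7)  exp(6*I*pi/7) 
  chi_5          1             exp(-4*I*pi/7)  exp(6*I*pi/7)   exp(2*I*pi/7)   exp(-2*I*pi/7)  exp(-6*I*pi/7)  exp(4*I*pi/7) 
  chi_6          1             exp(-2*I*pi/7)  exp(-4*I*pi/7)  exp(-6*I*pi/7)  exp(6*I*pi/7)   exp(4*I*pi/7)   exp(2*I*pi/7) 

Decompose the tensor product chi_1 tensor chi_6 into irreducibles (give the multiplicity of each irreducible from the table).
chi_1 tensor chi_6 = chi_0 (all other irreducibles have multiplicity 0).

Explanation: The character of a tensor product is the pointwise product (chi_1 * chi_6)(C) = chi_1(C) * chi_6(C):
  {0}: (1)*(1), {1}: (exp(2*I*pi/7))*(exp(-2*I*pi/7)), {2}: (exp(4*I*pi/7))*(exp(-4*I*pi/7)), {3}: (exp(6*I*pi/7))*(exp(-6*I*pi/7)), {4}: (exp(-6*I*pi/7))*(exp(6*I*pi/7)), {5}: (exp(-4*I*pi/7))*(exp(4*I*pi/7)), {6}: (exp(-2*I*pi/7))*(exp(2*I*pi/7))
so (chi_1 * chi_6) takes values
  {0} -> 1, {1} -> 1, {2} -> 1, {3} -> 1, {4} -> 1, {5} -> 1, {6} -> 1.
Now take the inner product of this character with each irreducible chi from the table, <chi_1*chi_6, chi> = (1/7) sum_C |C| (chi_1*chi_6)(C) conj(chi(C)):
  <chi_1*chi_6, chi_0> = (1/7)[1*(1)*conj(1) + 1*(1)*conj(1) + 1*(1)*conj(1) + 1*(1)*conj(1) + 1*(1)*conj(1) + 1*(1)*conj(1) + 1*(1)*conj(1)]
      = (1/7)[(1) + (1) + (1) + (1) + (1) + (1) + (1)] = 7/7 = 1
  <chi_1*chi_6, chi_1> = (1/7)[1*(1)*conj(1) + 1*(1)*conj(exp(2*I*pi/7)) + 1*(1)*conj(exp(4*I*pi/7)) + 1*(1)*conj(exp(6*I*pi/7)) + 1*(1)*conj(exp(-6*I*pi/7)) + 1*(1)*conj(exp(-4*I*pi/7)) + 1*(1)*conj(exp(-2*I*pi/7))]
      = (1/7)[(1) + (exp(-2*I*pi/7)) + (exp(-4*I*pi/7)) + (exp(-6*I*pi/7)) + (exp(6*I*pi/7)) + (exp(4*I*pi/7)) + (exp(2*I*pi/7))] = 0/7 = 0
  <chi_1*chi_6, chi_2> = (1/7)[1*(1)*conj(1) + 1*(1)*conj(exp(4*I*pi/7)) + 1*(1)*conj(exp(-6*I*pi/7)) + 1*(1)*conj(exp(-2*I*pi/7)) + 1*(1)*conj(exp(2*I*pi/7)) + 1*(1)*conj(exp(6*I*pi/7)) + 1*(1)*conj(exp(-4*I*pi/7))]
      = (1/7)[(1) + (exp(-4*I*pi/7)) + (exp(6*I*pi/7)) + (exp(2*I*pi/7)) + (exp(-2*I*pi/7)) + (exp(-6*I*pi/7)) + (exp(4*I*pi/7))] = 0/7 = 0
  <chi_1*chi_6, chi_3> = (1/7)[1*(1)*conj(1) + 1*(1)*conj(exp(6*I*pi/7)) + 1*(1)*conj(exp(-2*I*pi/7)) + 1*(1)*conj(exp(4*I*pi/7)) + 1*(1)*conj(exp(-4*I*pi/7)) + 1*(1)*conj(exp(2*I*pi/7)) + 1*(1)*conj(exp(-6*I*pi/7))]
      = (1/7)[(1) + (exp(-6*I*pi/7)) + (exp(2*I*pi/7)) + (exp(-4*I*pi/7)) + (exp(4*I*pi/7)) + (exp(-2*I*pi/7)) + (exp(6*I*pi/7))] = 0/7 = 0
  <chi_1*chi_6, chi_4> = (1/7)[1*(1)*conj(1) + 1*(1)*conj(exp(-6*I*pi/7)) + 1*(1)*conj(exp(2*I*pi/7)) + 1*(1)*conj(exp(-4*I*pi/7)) + 1*(1)*conj(exp(4*I*pi/7)) + 1*(1)*conj(exp(-2*I*pi/7)) + 1*(1)*conj(exp(6*I*pi/7))]
      = (1/7)[(1) + (exp(6*I*pi/7)) + (exp(-2*I*pi/7)) + (exp(4*I*pi/7)) + (exp(-4*I*pi/7)) + (exp(2*I*pi/7)) + (exp(-6*I*pi/7))] = 0/7 = 0
  <chi_1*chi_6, chi_5> = (1/7)[1*(1)*conj(1) + 1*(1)*conj(exp(-4*I*pi/7)) + 1*(1)*conj(exp(6*I*pi/7)) + 1*(1)*conj(exp(2*I*pi/7)) + 1*(1)*conj(exp(-2*I*pi/7)) + 1*(1)*conj(exp(-6*I*pi/7)) + 1*(1)*conj(exp(4*I*pi/7))]
      = (1/7)[(1) + (exp(4*I*pi/7)) + (exp(-6*I*pi/7)) + (exp(-2*I*pi/7)) + (exp(2*I*pi/7)) + (exp(6*I*pi/7)) + (exp(-4*I*pi/7))] = 0/7 = 0
  <chi_1*chi_6, chi_6> = (1/7)[1*(1)*conj(1) + 1*(1)*conj(exp(-2*I*pi/7)) + 1*(1)*conj(exp(-4*I*pi/7)) + 1*(1)*conj(exp(-6*I*pi/7)) + 1*(1)*conj(exp(6*I*pi/7)) + 1*(1)*conj(exp(4*I*pi/7)) + 1*(1)*conj(exp(2*I*pi/7))]
      = (1/7)[(1) + (exp(2*I*pi/7)) + (exp(4*I*pi/7)) + (exp(6*I*pi/7)) + (exp(-6*I*pi/7)) + (exp(-4*I*pi/7)) + (exp(-2*I*pi/7))] = 0/7 = 0
(Exp terms are combined using exp(i*s)*conj(exp(i*t)) = exp(i*(s-t)), and sums of them are collapsed using the identity that for every m > 1 the m distinct m-th roots of unity sum to 0, e.g. 1 + exp(2*I*pi/3) + exp(-2*I*pi/3) = 0.)
Hence the multiplicities are chi_0: 1. Dimension check: dim(chi_1)*dim(chi_6) = 1*1 = 1 and sum (mult * dim) = 1*1 = 1.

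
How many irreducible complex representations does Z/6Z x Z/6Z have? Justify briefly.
36

Argument: The number of irreducible complex representations of a finite group equals its number of conjugacy classes. Z/6Z x Z/6Z is abelian of order 36, so every element is its own conjugacy class: 36 classes, so Z/6Z x Z/6Z (order 36) has exactly 36 irreducible complex representations.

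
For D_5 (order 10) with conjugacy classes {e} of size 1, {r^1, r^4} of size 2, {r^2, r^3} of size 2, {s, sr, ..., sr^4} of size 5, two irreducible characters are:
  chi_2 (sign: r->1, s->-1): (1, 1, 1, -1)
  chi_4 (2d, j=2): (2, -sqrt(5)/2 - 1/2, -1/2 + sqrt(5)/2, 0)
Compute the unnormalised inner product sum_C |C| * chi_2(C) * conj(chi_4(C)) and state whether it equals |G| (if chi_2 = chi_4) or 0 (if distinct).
Sum = 0; so <chi_2, chi_4> = 0 (distinct irreducibles are orthogonal).

Reasoning: Compute term by term over conjugacy classes (|C| * chi_2(C) * conj(chi_4(C))):
  1*(1)*conj(2) + 2*(1)*conj(-sqrt(5)/2 - 1/2) + 2*(1)*conj(-1/2 + sqrt(5)/2) + 5*(-1)*conj(0)
  = (2) + (-sqrt(5) - 1) + (-1 + sqrt(5)) + (0)
  = 0.
Dividing by |G| = 10 gives 0/10 = 0, matching the row-orthogonality relation <chi_2, chi_4> = [chi_2 = chi_4].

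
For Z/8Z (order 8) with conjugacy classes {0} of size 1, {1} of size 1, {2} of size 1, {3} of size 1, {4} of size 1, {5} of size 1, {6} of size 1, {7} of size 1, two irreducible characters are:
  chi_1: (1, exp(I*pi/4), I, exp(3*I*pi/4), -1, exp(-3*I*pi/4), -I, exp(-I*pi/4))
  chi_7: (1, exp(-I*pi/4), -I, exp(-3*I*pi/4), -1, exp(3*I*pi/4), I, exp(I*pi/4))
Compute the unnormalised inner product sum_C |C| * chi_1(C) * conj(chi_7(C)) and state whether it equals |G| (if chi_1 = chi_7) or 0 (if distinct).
Sum = 0; so <chi_1, chi_7> = 0 (distinct irreducibles are orthogonal).

Compute term by term over conjugacy classes (|C| * chi_1(C) * conj(chi_7(C))):
  1*(1)*conj(1) + 1*(exp(I*pi/4))*conj(exp(-I*pi/4)) + 1*(I)*conj(-I) + 1*(exp(3*I*pi/4))*conj(exp(-3*I*pi/4)) + 1*(-1)*conj(-1) + 1*(exp(-3*I*pi/4))*conj(exp(3*I*pi/4)) + 1*(-I)*conj(I) + 1*(exp(-I*pi/4))*conj(exp(I*pi/4))
  = (1) + (I) + (-1) + (-I) + (1) + (I) + (-1) + (-I)
  = 0.
(Exp terms are combined using exp(i*s)*conj(exp(i*t)) = exp(i*(s-t)), and sums of them are collapsed using the identity that for every m > 1 the m distinct m-th roots of unity sum to 0, e.g. 1 + exp(2*I*pi/3) + exp(-2*I*pi/3) = 0.)
Dividing by |G| = 8 gives 0/8 = 0, matching the row-orthogonality relation <chi_1, chi_7> = [chi_1 = chi_7].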